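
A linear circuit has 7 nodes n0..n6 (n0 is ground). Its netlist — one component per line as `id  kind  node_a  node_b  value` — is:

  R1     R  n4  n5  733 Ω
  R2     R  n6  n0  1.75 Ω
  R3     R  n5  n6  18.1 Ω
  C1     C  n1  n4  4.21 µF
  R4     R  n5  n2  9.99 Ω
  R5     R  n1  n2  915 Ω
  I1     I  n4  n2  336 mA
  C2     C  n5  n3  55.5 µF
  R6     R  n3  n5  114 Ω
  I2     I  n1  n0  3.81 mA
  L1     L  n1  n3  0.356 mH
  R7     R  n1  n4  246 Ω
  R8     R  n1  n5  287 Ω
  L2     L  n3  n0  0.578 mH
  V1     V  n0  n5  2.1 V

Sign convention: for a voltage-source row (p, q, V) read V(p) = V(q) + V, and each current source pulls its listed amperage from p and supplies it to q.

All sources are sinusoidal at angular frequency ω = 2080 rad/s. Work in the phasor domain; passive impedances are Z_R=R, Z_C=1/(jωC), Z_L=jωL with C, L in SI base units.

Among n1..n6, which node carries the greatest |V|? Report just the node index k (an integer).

Apply KCL at each of the 6 non-ground nodes and solve the resulting linear system.
Node n1: branches {C1, R5, I2, L1, R7, R8} → V_1 = 0.4050-0.7300j
Node n2: branches {R4, R5, I1} → V_2 = 1.247-0.007884j
Node n3: branches {C2, R6, L1, L2} → V_3 = 0.3798-0.4875j
Node n4: branches {R1, C1, I1, R7} → V_4 = -16.87+27.32j
Node n5: branches {R1, R3, R4, C2, R6, R8, V1} → V_5 = -2.100+0.000j
Node n6: branches {R2, R3} → V_6 = -0.1851+0.000j
Source currents: i(V1)=-0.5075-0.3159j

4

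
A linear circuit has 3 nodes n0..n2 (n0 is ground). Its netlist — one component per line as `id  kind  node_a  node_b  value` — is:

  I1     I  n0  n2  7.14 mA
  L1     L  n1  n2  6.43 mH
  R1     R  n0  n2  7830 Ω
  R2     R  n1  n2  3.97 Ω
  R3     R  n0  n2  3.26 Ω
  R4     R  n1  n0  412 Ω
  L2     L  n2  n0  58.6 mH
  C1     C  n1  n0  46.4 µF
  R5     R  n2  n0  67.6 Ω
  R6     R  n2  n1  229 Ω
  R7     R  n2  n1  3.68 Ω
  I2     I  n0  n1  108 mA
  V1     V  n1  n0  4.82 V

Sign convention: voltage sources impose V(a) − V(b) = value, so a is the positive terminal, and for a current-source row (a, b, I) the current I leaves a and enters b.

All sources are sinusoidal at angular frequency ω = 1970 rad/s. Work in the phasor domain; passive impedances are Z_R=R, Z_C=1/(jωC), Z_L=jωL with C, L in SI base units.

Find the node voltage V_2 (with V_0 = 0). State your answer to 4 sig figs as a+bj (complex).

3.018-0.1367j V

Element admittances at ω=1970 rad/s:
  I1: injects 0.00714 A into n2 (from n0)
  Y(L1) = 0.000-0.07894j S between n1,n2
  Y(R1) = 0.0001277+0.000j S between n0,n2
  Y(R2) = 0.2519+0.000j S between n1,n2
  Y(R3) = 0.3067+0.000j S between n0,n2
  Y(R4) = 0.002427+0.000j S between n1,n0
  Y(L2) = 0.000-0.008662j S between n2,n0
  Y(C1) = 0.000+0.09141j S between n1,n0
  Y(R5) = 0.01479+0.000j S between n2,n0
  Y(R6) = 0.004367+0.000j S between n2,n1
  Y(R7) = 0.2717+0.000j S between n2,n1
  I2: injects 0.108 A into n1 (from n0)
  V1: constraint V(n1)−V(n0) = 4.82
Assemble and solve the 3×3 MNA system:
  V(n1)=4.820+0.000j  V(n2)=3.018-0.1367j
  i(V1)=-0.8661-0.3705j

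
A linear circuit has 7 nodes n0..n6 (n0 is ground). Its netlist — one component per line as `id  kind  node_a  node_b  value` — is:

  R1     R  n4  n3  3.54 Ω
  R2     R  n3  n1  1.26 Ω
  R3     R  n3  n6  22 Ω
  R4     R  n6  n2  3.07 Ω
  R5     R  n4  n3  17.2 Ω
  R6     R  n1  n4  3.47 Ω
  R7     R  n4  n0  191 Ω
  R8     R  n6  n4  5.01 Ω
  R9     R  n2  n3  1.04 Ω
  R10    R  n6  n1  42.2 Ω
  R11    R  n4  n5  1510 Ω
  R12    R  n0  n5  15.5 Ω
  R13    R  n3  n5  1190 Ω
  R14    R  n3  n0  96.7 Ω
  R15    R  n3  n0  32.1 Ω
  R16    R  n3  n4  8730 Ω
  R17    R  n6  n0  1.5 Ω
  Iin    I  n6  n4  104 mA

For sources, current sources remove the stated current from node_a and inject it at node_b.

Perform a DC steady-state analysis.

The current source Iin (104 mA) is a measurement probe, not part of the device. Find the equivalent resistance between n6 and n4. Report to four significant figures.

R_eq = 2.364 Ω

MNA unknowns: 6 node voltages V₁..V_6
R1: Y=0.2825 on G[4,3]
R2: Y=0.7937 on G[3,1]
R3: Y=0.04545 on G[3,6]
R4: Y=0.3257 on G[6,2]
R5: Y=0.05814 on G[4,3]
R6: Y=0.2882 on G[1,4]
R7: Y=0.005236 on G[4,0]
R8: Y=0.1996 on G[6,4]
R9: Y=0.9615 on G[2,3]
R10: Y=0.02370 on G[6,1]
R11: Y=0.0006623 on G[4,5]
R12: Y=0.06452 on G[0,5]
R13: Y=0.0008403 on G[3,5]
R14: Y=0.01034 on G[3,0]
R15: Y=0.03115 on G[3,0]
R16: Y=0.0001145 on G[3,4]
R17: Y=0.6667 on G[6,0]
Iin: z[6]−=0.104, z[4]+=0.104
solve → V1=0.1614, V2=0.1017, V3=0.1399, V4=0.2349, V5=0.004136, V6=-0.01095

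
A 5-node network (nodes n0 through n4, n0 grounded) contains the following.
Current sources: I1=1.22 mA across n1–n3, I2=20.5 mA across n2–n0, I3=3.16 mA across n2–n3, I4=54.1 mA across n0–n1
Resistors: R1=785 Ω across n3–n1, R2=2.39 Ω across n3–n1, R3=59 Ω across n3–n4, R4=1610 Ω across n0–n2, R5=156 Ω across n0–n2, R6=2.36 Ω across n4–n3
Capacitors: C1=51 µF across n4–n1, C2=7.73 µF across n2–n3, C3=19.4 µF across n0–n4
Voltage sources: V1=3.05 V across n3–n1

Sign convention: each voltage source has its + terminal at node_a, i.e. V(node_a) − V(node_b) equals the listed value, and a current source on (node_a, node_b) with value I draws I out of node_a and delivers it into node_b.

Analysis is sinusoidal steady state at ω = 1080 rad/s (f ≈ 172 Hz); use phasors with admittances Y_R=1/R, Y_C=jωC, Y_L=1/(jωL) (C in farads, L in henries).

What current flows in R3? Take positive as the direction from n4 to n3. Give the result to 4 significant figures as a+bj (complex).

-0.002237-0.005985j A

Apply KCL at each of the 4 non-ground nodes and solve the resulting linear system.
Node n1: branches {I1, R1, R2, C1, I4, V1} → V_1 = -3.162-1.494j
Node n2: branches {I2, C2, I3, R4, R5} → V_2 = -0.7260+0.7284j
Node n3: branches {I1, R1, R2, R3, C2, I3, R6, V1} → V_3 = -0.1125-1.494j
Node n4: branches {C1, R3, C3, R6} → V_4 = -0.2445-1.847j
Source currents: i(V1)=-1.352-0.1607j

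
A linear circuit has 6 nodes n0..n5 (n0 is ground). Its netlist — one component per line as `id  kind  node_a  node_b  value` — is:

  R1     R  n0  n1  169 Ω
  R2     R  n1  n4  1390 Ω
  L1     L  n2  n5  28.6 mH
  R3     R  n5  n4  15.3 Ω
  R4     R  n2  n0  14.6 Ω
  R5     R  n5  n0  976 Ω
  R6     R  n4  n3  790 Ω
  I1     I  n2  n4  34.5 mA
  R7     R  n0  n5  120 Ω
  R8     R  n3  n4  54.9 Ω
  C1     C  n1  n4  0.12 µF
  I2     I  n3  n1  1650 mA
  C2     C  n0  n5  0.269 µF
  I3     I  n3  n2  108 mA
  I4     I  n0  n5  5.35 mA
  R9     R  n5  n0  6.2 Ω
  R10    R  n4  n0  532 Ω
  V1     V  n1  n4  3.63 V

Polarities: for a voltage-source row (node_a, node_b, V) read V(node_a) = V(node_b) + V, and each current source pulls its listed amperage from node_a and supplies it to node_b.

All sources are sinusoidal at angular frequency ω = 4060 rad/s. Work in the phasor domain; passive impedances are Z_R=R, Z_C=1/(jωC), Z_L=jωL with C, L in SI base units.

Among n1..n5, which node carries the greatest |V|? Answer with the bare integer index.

Element admittances at ω=4060 rad/s:
  Y(R1) = 0.005917+0.000j S between n0,n1
  Y(R2) = 0.0007194+0.000j S between n1,n4
  Y(L1) = 0.000-0.008612j S between n2,n5
  Y(R3) = 0.06536+0.000j S between n5,n4
  Y(R4) = 0.06849+0.000j S between n2,n0
  Y(R5) = 0.001025+0.000j S between n5,n0
  Y(R6) = 0.001266+0.000j S between n4,n3
  I1: injects 0.0345 A into n4 (from n2)
  Y(R7) = 0.008333+0.000j S between n0,n5
  Y(R8) = 0.01821+0.000j S between n3,n4
  Y(C1) = 0.000+0.0004872j S between n1,n4
  I2: injects 1.65 A into n1 (from n3)
  Y(C2) = 0.000+0.001092j S between n0,n5
  I3: injects 0.108 A into n2 (from n3)
  I4: injects 0.00535 A into n5 (from n0)
  Y(R9) = 0.1613+0.000j S between n5,n0
  Y(R10) = 0.001880+0.000j S between n4,n0
  V1: constraint V(n1)−V(n4) = 3.63
Assemble and solve the 6×6 MNA system:
  V(n1)=1.942-0.06158j  V(n2)=1.041+0.1857j  V(n3)=-91.93-0.06158j  V(n4)=-1.688-0.06158j  V(n5)=-0.4357-0.06893j
  i(V1)=1.636-0.001404j

3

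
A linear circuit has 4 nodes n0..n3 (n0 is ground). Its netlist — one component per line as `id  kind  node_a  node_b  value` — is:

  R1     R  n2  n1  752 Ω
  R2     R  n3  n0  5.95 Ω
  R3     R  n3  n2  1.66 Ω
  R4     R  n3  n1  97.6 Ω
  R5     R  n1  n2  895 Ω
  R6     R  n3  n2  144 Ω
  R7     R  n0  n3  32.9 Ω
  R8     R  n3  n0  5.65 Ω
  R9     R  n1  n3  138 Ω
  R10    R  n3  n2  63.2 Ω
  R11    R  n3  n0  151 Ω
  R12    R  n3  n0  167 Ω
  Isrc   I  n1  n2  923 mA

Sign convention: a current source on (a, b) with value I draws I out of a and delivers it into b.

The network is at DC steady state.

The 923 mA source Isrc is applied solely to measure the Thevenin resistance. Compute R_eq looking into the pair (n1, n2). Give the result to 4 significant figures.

R_eq = 51.38 Ω

Element admittances at DC:
  Y(R1) = 0.001330 S between n2,n1
  Y(R2) = 0.1681 S between n3,n0
  Y(R3) = 0.6024 S between n3,n2
  Y(R4) = 0.01025 S between n3,n1
  Y(R5) = 0.001117 S between n1,n2
  Y(R6) = 0.006944 S between n3,n2
  Y(R7) = 0.03040 S between n0,n3
  Y(R8) = 0.1770 S between n3,n0
  Y(R9) = 0.007246 S between n1,n3
  Y(R10) = 0.01582 S between n3,n2
  Y(R11) = 0.006623 S between n3,n0
  Y(R12) = 0.005988 S between n3,n0
  Isrc: injects 0.923 A into n2 (from n1)
Assemble and solve the 3×3 MNA system:
  V(n1)=-46.13  V(n2)=1.291  V(n3)=0.000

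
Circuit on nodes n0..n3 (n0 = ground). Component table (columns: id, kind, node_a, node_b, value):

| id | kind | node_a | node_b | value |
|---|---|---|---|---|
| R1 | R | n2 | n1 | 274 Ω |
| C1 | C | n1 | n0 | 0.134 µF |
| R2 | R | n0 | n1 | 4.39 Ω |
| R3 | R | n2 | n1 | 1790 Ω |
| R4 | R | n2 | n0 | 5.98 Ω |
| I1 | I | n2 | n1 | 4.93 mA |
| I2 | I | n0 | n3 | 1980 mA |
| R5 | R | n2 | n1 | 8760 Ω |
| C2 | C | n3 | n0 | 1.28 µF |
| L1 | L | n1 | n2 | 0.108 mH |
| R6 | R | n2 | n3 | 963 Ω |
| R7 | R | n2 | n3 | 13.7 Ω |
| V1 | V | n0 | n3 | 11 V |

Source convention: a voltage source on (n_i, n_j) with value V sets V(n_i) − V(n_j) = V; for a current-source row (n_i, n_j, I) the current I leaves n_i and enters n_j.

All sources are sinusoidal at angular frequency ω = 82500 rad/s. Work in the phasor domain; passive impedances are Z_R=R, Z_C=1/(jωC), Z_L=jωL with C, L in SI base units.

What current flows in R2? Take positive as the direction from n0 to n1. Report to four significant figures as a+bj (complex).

0.1819-0.2015j A

MNA unknowns: 3 node voltages V₁..V_3 plus 1 source current (V1)
R1: Y=0.003650+0.000j on G[2,1]
C1: Y=0.000+0.01106j on G[1,0]
R2: Y=0.2278+0.000j on G[0,1]
R3: Y=0.0005587+0.000j on G[2,1]
R4: Y=0.1672+0.000j on G[2,0]
I1: z[2]−=0.00493, z[1]+=0.00493
I2: z[0]−=1.98, z[3]+=1.98
R5: Y=0.0001142+0.000j on G[2,1]
C2: Y=0.000+0.1056j on G[3,0]
L1: Y=0.000-0.1122j on G[1,2]
R6: Y=0.001038+0.000j on G[2,3]
R7: Y=0.07299+0.000j on G[2,3]
V1: row V0−V3=11, i_V1 at 0,3
solve → V1=-0.7988+0.8848j, V2=-2.581-0.7988j, V3=-11.00+0.000j
aux → i_V1=-2.603-1.102j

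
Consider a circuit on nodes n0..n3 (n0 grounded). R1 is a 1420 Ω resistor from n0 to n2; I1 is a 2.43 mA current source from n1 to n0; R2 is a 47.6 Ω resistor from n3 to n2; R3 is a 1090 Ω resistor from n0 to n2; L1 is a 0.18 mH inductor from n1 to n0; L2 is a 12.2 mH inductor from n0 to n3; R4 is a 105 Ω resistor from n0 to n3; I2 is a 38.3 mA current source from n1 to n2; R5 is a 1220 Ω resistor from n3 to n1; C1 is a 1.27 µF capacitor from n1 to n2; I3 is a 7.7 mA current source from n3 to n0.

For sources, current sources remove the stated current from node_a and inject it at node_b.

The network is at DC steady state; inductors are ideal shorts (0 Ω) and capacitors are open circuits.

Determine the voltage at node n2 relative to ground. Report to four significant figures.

1.692 V

MNA unknowns: 3 node voltages V₁..V_3 plus 2 source currents (L1, L2)
R1: Y=0.0007042 on G[0,2]
I1: z[1]−=0.00243, z[0]+=0.00243
R2: Y=0.02101 on G[3,2]
R3: Y=0.0009174 on G[0,2]
L1: row V1−V0=0, i_L1 at 1,0
L2: row V0−V3=0, i_L2 at 0,3
R4: Y=0.009524 on G[0,3]
I2: z[1]−=0.0383, z[2]+=0.0383
R5: Y=0.0008197 on G[3,1]
C1: Y=0.000 on G[1,2]
I3: z[3]−=0.0077, z[0]+=0.0077
solve → V1=0.000, V2=1.692, V3=0.000
aux → i_L1=-0.04073, i_L2=-0.02786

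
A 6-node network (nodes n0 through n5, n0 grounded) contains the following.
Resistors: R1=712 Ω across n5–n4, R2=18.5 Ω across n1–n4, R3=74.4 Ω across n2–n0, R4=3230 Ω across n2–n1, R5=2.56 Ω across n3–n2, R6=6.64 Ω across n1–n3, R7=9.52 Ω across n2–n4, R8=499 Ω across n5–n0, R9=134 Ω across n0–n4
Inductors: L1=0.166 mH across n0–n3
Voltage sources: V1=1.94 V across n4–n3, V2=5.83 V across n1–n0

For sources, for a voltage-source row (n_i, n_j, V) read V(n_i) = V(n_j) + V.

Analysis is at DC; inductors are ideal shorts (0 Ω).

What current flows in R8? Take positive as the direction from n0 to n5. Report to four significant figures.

-0.001602 A

Apply KCL at each of the 5 non-ground nodes and solve the resulting linear system.
Node n1: branches {R2, R4, R6, V2} → V_1 = 5.830
Node n2: branches {R3, R4, R5, R7} → V_2 = 0.4036
Node n3: branches {L1, R5, R6, V1} → V_3 = 0.000
Node n4: branches {R1, R2, R7, R9, V1} → V_4 = 1.940
Node n5: branches {R1, R8} → V_5 = 0.7994
Source currents: i(L1)=-1.068, i(V1)=0.03280, i(V2)=-1.090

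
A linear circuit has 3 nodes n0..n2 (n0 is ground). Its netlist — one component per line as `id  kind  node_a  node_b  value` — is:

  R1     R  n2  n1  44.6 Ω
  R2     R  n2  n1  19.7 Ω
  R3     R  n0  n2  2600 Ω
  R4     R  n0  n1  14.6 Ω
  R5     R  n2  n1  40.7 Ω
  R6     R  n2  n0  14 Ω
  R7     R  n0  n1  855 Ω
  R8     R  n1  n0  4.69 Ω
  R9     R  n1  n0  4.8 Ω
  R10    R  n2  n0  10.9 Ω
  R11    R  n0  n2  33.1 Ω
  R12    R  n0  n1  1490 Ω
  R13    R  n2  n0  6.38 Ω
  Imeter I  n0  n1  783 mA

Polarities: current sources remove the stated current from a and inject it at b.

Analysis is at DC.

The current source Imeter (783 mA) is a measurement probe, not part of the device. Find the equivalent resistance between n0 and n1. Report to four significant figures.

R_eq = 1.760 Ω

MNA unknowns: 2 node voltages V₁..V_2
R1: Y=0.02242 on G[2,1]
R2: Y=0.05076 on G[2,1]
R3: Y=0.0003846 on G[0,2]
R4: Y=0.06849 on G[0,1]
R5: Y=0.02457 on G[2,1]
R6: Y=0.07143 on G[2,0]
R7: Y=0.001170 on G[0,1]
R8: Y=0.2132 on G[1,0]
R9: Y=0.2083 on G[1,0]
R10: Y=0.09174 on G[2,0]
R11: Y=0.03021 on G[0,2]
R12: Y=0.0006711 on G[0,1]
R13: Y=0.1567 on G[2,0]
Imeter: z[0]−=0.783, z[1]+=0.783
solve → V1=1.378, V2=0.3004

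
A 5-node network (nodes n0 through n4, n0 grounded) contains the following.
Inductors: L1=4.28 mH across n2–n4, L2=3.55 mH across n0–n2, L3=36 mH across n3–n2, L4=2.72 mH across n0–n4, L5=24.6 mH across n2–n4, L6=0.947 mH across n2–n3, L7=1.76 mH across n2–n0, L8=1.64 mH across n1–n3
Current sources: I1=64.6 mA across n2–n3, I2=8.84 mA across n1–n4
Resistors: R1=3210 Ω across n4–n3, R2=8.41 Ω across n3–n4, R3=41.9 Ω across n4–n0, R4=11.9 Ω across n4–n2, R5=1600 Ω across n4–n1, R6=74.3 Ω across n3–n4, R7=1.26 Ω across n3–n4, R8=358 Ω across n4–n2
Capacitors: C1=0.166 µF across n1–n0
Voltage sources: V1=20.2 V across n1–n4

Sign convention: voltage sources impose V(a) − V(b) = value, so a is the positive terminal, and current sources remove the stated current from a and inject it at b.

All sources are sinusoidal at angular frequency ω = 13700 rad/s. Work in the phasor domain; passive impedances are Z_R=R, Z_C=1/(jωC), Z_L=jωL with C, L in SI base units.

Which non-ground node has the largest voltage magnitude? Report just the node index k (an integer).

Element admittances at ω=13700 rad/s:
  Y(L1) = 0.000-0.01705j S between n2,n4
  I1: injects 0.0646 A into n3 (from n2)
  Y(L2) = 0.000-0.02056j S between n0,n2
  Y(R1) = 0.0003115+0.000j S between n4,n3
  Y(R2) = 0.1189+0.000j S between n3,n4
  Y(R3) = 0.02387+0.000j S between n4,n0
  Y(L3) = 0.000-0.002028j S between n3,n2
  Y(R4) = 0.08403+0.000j S between n4,n2
  I2: injects 0.00884 A into n4 (from n1)
  Y(R5) = 0.0006250+0.000j S between n4,n1
  Y(R6) = 0.01346+0.000j S between n3,n4
  Y(L4) = 0.000-0.02684j S between n0,n4
  Y(L5) = 0.000-0.002967j S between n2,n4
  Y(L6) = 0.000-0.07708j S between n2,n3
  Y(R7) = 0.7937+0.000j S between n3,n4
  Y(R8) = 0.002793+0.000j S between n4,n2
  Y(L7) = 0.000-0.04147j S between n2,n0
  Y(C1) = 0.000+0.002274j S between n1,n0
  Y(L8) = 0.000-0.04451j S between n1,n3
  V1: constraint V(n1)−V(n4) = 20.2
Assemble and solve the 5×5 MNA system:
  V(n1)=21.21+0.1212j  V(n2)=0.3889-0.4350j  V(n3)=1.148-0.7777j  V(n4)=1.006+0.1212j
  i(V1)=-0.06120+0.8445j

1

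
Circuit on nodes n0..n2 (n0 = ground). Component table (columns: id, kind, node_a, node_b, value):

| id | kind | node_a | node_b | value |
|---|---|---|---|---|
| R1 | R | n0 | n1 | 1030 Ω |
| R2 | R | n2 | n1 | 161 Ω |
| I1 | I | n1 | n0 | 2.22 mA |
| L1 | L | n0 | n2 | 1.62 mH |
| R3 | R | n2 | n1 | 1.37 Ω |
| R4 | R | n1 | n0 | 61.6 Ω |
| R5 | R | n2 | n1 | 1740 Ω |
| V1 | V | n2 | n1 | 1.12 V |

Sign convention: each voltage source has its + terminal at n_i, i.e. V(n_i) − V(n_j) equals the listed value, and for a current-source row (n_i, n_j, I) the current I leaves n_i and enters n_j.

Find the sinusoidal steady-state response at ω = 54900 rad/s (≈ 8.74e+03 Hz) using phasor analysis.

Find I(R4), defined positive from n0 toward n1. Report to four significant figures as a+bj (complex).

MNA unknowns: 2 node voltages V₁..V_2 plus 1 source current (V1)
R1: Y=0.0009709+0.000j on G[0,1]
R2: Y=0.006211+0.000j on G[2,1]
I1: z[1]−=0.00222, z[0]+=0.00222
L1: Y=0.000-0.01124j on G[0,2]
R3: Y=0.7299+0.000j on G[2,1]
R4: Y=0.01623+0.000j on G[1,0]
R5: Y=0.0005747+0.000j on G[2,1]
V1: row V2−V1=1.12, i_V1 at 2,1
solve → V1=-0.4256+0.4538j, V2=0.6944+0.4538j
aux → i_V1=-0.8302+0.007808j

0.006909-0.007367j A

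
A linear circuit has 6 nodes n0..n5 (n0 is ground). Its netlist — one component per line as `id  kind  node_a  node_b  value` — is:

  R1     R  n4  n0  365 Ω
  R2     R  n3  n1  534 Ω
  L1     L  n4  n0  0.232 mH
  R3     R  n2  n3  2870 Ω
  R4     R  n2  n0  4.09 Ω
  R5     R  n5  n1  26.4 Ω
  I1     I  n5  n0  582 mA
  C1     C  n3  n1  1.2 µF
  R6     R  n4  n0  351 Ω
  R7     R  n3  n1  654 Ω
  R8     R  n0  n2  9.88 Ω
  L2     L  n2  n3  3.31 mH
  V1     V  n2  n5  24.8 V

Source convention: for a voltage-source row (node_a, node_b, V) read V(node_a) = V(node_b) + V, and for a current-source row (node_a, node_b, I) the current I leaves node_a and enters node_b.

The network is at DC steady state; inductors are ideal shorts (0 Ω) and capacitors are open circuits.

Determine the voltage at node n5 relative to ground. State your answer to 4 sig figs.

-26.48 V

Element admittances at DC:
  Y(R1) = 0.002740 S between n4,n0
  Y(R2) = 0.001873 S between n3,n1
  L1: short n4↔n0 (DC inductor)
  Y(R3) = 0.0003484 S between n2,n3
  Y(R4) = 0.2445 S between n2,n0
  Y(R5) = 0.03788 S between n5,n1
  I1: injects 0.582 A into n0 (from n5)
  Y(C1) = 0.000 S between n3,n1
  Y(R6) = 0.002849 S between n4,n0
  Y(R7) = 0.001529 S between n3,n1
  Y(R8) = 0.1012 S between n0,n2
  L2: short n2↔n3 (DC inductor)
  V1: constraint V(n2)−V(n5) = 24.8
Assemble and solve the 8×8 MNA system:
  V(n1)=-24.44  V(n2)=-1.683  V(n3)=-1.683  V(n4)=0.000  V(n5)=-26.48
  i(L1)=0.000  i(L2)=0.07741  i(V1)=0.5046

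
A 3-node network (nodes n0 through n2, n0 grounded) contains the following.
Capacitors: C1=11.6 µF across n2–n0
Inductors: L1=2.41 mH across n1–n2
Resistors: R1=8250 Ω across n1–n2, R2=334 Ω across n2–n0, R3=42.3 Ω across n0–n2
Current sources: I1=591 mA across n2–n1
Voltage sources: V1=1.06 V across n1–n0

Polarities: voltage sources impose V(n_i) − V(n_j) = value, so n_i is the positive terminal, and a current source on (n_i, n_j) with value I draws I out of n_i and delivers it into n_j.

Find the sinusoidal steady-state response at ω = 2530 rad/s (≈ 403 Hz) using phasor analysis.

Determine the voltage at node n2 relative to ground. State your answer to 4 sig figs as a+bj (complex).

Apply KCL at each of the 2 non-ground nodes and solve the resulting linear system.
Node n1: branches {L1, R1, I1, V1} → V_1 = 1.060+0.000j
Node n2: branches {C1, L1, R1, R2, R3, I1} → V_2 = 0.4033-4.468j
Source currents: i(V1)=-0.1419+0.1072j

0.4033-4.468j V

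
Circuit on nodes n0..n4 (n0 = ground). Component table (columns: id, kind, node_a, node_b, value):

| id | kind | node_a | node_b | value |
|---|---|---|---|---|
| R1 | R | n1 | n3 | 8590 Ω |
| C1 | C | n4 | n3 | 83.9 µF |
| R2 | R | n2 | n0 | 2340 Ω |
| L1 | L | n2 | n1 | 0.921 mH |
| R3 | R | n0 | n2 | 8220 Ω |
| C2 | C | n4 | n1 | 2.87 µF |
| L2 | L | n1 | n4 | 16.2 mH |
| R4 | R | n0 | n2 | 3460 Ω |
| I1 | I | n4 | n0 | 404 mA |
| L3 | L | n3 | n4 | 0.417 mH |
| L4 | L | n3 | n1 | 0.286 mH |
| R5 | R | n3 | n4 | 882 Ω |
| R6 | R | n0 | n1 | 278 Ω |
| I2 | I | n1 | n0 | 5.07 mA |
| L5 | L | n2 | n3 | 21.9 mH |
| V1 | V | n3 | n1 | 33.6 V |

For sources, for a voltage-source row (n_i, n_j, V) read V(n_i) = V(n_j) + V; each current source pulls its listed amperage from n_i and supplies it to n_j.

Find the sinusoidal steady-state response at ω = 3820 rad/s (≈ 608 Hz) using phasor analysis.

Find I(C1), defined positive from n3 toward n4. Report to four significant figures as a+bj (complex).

-0.4137+0.1806j A

Apply KCL at each of the 4 non-ground nodes and solve the resulting linear system.
Node n1: branches {R1, L1, C2, L2, L4, R6, I2, V1} → V_1 = -92.49-0.04872j
Node n2: branches {R2, L1, R3, R4, L5} → V_2 = -91.13+0.2091j
Node n3: branches {R1, C1, L3, L4, R5, L5, V1} → V_3 = -58.89-0.04872j
Node n4: branches {C1, C2, L2, I1, L3, R5} → V_4 = -59.45-1.340j
Source currents: i(V1)=-0.3981+31.31j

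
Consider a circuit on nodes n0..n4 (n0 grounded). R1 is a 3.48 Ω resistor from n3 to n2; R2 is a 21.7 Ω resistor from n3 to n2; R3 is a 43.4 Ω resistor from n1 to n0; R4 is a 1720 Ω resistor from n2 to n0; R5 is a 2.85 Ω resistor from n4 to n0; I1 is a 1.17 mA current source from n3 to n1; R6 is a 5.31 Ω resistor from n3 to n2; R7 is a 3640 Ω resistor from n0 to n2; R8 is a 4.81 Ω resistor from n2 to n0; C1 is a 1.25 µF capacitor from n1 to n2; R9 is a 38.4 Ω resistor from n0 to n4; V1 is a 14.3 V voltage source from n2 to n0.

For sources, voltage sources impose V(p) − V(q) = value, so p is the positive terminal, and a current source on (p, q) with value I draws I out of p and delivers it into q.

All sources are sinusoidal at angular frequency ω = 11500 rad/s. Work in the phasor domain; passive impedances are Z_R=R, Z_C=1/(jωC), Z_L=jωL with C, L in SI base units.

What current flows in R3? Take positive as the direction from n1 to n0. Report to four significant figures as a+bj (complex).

MNA unknowns: 4 node voltages V₁..V_4 plus 1 source current (V1)
R1: Y=0.2874+0.000j on G[3,2]
R2: Y=0.04608+0.000j on G[3,2]
R3: Y=0.02304+0.000j on G[1,0]
R4: Y=0.0005814+0.000j on G[2,0]
R5: Y=0.3509+0.000j on G[4,0]
I1: z[3]−=0.00117, z[1]+=0.00117
R6: Y=0.1883+0.000j on G[3,2]
R7: Y=0.0002747+0.000j on G[0,2]
R8: Y=0.2079+0.000j on G[2,0]
C1: Y=0.000+0.01438j on G[1,2]
R9: Y=0.02604+0.000j on G[0,4]
V1: row V2−V0=14.3, i_V1 at 2,0
solve → V1=4.043+6.399j, V2=14.30+0.000j, V3=14.30+0.000j, V4=0.000+0.000j
aux → i_V1=-3.078-0.1474j

0.09316+0.1474j A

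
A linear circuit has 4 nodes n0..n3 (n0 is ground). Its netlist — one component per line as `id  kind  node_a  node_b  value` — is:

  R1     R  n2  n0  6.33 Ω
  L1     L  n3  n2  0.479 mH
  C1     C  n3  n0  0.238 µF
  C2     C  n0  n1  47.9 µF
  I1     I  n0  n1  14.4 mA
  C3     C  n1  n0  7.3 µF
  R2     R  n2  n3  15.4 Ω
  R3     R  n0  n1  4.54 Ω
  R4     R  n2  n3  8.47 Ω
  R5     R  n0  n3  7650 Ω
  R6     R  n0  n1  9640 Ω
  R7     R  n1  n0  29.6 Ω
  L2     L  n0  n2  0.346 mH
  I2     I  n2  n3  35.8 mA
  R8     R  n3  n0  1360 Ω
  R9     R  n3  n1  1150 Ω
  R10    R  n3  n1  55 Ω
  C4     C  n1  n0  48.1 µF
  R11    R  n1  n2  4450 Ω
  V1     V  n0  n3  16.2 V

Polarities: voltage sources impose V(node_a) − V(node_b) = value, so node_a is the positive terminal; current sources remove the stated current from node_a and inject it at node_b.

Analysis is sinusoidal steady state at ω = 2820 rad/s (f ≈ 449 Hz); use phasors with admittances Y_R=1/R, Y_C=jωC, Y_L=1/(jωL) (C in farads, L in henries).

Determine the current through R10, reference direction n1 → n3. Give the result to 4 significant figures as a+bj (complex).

0.2853+0.009812j A

Apply KCL at each of the 3 non-ground nodes and solve the resulting linear system.
Node n1: branches {C2, I1, C3, R3, R6, R7, R9, R10, C4, R11} → V_1 = -0.5068+0.5396j
Node n2: branches {R1, L1, R2, R4, L2, I2, R11} → V_2 = -6.866-0.3726j
Node n3: branches {L1, C1, R2, R4, R5, I2, R8, R9, R10, V1} → V_3 = -16.20+0.000j
Source currents: i(V1)=-1.781+6.957j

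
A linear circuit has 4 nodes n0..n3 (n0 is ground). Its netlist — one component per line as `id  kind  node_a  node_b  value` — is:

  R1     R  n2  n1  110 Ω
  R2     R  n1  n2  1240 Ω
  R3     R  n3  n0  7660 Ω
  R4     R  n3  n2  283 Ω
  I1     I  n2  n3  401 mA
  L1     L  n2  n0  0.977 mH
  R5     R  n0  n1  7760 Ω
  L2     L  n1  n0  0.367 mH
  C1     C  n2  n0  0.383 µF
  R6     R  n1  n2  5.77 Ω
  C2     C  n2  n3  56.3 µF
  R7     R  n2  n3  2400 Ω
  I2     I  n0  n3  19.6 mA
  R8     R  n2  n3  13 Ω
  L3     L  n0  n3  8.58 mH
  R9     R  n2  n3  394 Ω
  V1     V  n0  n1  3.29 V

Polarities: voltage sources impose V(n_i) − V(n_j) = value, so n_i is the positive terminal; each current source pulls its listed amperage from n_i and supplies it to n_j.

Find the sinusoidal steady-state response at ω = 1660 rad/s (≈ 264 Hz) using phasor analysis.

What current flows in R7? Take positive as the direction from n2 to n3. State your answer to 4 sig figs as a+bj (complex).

-0.002048+0.0007916j A

Apply KCL at each of the 3 non-ground nodes and solve the resulting linear system.
Node n1: branches {R1, R2, R5, L2, R6, V1} → V_1 = -3.290+0.000j
Node n2: branches {R1, R2, R4, I1, L1, C1, R6, C2, R7, R8, R9} → V_2 = -0.6336-0.4871j
Node n3: branches {R3, R4, I1, C2, R7, I2, R8, L3, R9} → V_3 = 4.283-2.387j
Source currents: i(V1)=-0.4871+5.490j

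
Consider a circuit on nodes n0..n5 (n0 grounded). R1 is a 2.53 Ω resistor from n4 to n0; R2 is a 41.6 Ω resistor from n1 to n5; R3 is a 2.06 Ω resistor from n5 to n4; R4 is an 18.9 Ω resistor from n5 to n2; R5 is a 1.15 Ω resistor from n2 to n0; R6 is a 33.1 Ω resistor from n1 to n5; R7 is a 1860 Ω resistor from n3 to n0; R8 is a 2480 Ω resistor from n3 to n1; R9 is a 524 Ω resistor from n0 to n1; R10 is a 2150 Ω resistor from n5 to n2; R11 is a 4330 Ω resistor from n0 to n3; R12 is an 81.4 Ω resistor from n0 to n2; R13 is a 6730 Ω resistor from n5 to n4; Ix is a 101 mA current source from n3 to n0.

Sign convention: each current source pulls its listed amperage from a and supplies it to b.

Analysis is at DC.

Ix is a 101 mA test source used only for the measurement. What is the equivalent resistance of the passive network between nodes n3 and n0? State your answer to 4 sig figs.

Apply KCL at each of the 5 non-ground nodes and solve the resulting linear system.
Node n1: branches {R2, R6, R8, R9} → V_1 = -0.7348
Node n2: branches {R4, R5, R10, R12} → V_2 = -0.007055
Node n3: branches {R7, R8, R11, Ix} → V_3 = -86.44
Node n4: branches {R1, R3, R13} → V_4 = -0.06815
Node n5: branches {R2, R3, R4, R6, R10, R13} → V_5 = -0.1236

R_eq = 855.9 Ω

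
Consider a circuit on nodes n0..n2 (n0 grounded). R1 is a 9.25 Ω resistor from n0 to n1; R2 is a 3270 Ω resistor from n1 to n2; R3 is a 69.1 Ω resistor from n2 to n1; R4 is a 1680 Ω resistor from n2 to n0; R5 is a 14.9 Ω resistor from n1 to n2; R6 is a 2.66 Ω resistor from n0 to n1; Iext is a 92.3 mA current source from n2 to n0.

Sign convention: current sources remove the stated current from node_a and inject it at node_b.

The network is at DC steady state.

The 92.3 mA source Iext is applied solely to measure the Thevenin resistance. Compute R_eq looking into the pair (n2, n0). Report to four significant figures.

R_eq = 14.16 Ω

MNA unknowns: 2 node voltages V₁..V_2
R1: Y=0.1081 on G[0,1]
R2: Y=0.0003058 on G[1,2]
R3: Y=0.01447 on G[2,1]
R4: Y=0.0005952 on G[2,0]
R5: Y=0.06711 on G[1,2]
R6: Y=0.3759 on G[0,1]
Iext: z[2]−=0.0923, z[0]+=0.0923
solve → V1=-0.1891, V2=-1.307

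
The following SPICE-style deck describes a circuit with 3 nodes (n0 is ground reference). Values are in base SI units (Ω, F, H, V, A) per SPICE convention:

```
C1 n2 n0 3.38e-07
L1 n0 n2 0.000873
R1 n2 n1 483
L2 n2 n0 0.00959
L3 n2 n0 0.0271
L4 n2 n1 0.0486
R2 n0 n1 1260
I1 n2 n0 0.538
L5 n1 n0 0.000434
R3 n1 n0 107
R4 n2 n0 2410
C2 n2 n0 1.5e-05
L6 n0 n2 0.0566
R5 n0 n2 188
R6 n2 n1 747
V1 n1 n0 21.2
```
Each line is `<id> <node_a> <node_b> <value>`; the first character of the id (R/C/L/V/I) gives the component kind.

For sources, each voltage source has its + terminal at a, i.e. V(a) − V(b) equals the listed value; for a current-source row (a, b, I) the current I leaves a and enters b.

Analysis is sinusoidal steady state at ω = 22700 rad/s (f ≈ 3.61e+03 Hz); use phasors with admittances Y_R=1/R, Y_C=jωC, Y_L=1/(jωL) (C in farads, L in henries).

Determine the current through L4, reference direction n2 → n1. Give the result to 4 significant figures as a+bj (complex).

MNA unknowns: 2 node voltages V₁..V_2 plus 1 source current (V1)
C1: Y=0.000+0.007673j on G[2,0]
L1: Y=0.000-0.05046j on G[0,2]
R1: Y=0.002070+0.000j on G[2,1]
L2: Y=0.000-0.004594j on G[2,0]
L3: Y=0.000-0.001626j on G[2,0]
L4: Y=0.000-0.0009064j on G[2,1]
R2: Y=0.0007937+0.000j on G[0,1]
I1: z[2]−=0.538, z[0]+=0.538
L5: Y=0.000-0.1015j on G[1,0]
R3: Y=0.009346+0.000j on G[1,0]
R4: Y=0.0004149+0.000j on G[2,0]
C2: Y=0.000+0.3405j on G[2,0]
L6: Y=0.000-0.0007783j on G[0,2]
R5: Y=0.005319+0.000j on G[0,2]
R6: Y=0.001339+0.000j on G[2,1]
V1: row V1−V0=21.2, i_V1 at 1,0
solve → V1=21.20+0.000j, V2=-0.1169+1.603j
aux → i_V1=-0.2862+2.177j

0.001453+0.01932j A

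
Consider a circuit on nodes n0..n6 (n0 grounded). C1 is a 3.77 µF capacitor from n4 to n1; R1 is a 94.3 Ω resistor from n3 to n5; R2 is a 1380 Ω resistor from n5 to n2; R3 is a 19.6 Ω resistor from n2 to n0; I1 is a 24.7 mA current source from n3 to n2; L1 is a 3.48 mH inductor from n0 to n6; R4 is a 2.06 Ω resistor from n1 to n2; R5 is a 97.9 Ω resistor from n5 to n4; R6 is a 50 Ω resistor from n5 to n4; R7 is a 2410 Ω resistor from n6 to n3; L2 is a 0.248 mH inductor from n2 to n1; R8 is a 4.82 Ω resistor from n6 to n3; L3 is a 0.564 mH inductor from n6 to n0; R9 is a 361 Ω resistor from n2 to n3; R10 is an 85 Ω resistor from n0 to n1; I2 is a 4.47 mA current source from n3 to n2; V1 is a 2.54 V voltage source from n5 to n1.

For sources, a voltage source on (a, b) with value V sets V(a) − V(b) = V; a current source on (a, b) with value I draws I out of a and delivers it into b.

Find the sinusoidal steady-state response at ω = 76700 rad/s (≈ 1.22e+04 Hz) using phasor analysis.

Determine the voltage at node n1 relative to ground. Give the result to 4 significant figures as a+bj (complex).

Apply KCL at each of the 6 non-ground nodes and solve the resulting linear system.
Node n1: branches {C1, R4, L2, R10, V1} → V_1 = -0.01788-0.01649j
Node n2: branches {R2, R3, I1, R4, L2, R9, I2} → V_2 = 0.04048-0.009501j
Node n3: branches {R1, I1, R7, R8, R9, I2} → V_3 = -0.03419-0.06579j
Node n4: branches {C1, R5, R6} → V_4 = 0.009554-0.2790j
Node n5: branches {R1, R2, R5, R6, V1} → V_5 = 2.522-0.01649j
Node n6: branches {L1, R7, R8, L3} → V_6 = -0.02526-0.06905j
Source currents: i(V1)=-0.1048-0.008450j

-0.01788-0.01649j V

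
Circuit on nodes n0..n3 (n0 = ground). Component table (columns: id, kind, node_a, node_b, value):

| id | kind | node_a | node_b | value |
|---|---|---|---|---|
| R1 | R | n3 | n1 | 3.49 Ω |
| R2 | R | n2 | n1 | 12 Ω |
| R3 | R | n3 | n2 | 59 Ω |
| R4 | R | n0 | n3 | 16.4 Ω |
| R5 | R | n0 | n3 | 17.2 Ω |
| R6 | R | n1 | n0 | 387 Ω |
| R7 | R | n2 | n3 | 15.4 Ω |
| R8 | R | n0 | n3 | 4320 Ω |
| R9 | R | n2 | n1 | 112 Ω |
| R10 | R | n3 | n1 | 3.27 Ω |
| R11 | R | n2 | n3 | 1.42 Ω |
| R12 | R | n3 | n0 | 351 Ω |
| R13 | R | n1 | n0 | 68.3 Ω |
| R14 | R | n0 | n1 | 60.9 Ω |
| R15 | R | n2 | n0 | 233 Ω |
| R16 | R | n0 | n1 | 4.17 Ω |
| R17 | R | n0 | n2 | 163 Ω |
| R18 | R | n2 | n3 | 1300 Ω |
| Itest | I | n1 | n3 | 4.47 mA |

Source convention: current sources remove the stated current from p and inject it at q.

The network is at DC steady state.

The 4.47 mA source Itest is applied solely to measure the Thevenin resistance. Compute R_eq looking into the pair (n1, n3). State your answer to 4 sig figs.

R_eq = 1.311 Ω

Apply KCL at each of the 3 non-ground nodes and solve the resulting linear system.
Node n1: branches {R1, R2, R6, R9, R10, R13, R14, R16, Itest} → V_1 = -0.001897
Node n2: branches {R2, R3, R7, R9, R11, R15, R17, R18} → V_2 = 0.003309
Node n3: branches {R1, R3, R4, R5, R7, R8, R10, R11, R12, R18, Itest} → V_3 = 0.003963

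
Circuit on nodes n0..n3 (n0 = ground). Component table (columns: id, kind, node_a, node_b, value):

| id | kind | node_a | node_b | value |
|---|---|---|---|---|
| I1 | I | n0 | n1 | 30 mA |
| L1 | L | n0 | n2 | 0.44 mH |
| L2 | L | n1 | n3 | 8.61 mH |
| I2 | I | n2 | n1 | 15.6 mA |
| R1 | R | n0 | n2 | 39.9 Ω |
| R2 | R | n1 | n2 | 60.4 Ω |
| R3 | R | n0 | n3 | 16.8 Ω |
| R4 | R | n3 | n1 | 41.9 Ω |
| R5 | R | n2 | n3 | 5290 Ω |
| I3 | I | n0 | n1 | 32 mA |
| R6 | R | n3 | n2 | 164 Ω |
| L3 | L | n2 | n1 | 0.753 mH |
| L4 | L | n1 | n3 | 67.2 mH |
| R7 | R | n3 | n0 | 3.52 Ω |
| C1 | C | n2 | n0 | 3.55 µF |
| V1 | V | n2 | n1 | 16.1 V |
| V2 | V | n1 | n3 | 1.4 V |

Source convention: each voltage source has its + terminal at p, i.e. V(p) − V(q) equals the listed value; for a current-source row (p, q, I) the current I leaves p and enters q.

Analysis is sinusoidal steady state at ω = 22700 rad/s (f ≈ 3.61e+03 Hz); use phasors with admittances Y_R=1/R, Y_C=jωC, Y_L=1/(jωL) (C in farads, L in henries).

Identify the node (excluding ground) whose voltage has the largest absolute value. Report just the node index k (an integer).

MNA unknowns: 3 node voltages V₁..V_3 plus 2 source currents (V1, V2)
I1: z[0]−=0.03, z[1]+=0.03
L1: Y=0.000-0.1001j on G[0,2]
L2: Y=0.000-0.005116j on G[1,3]
I2: z[2]−=0.0156, z[1]+=0.0156
R1: Y=0.02506+0.000j on G[0,2]
R2: Y=0.01656+0.000j on G[1,2]
R3: Y=0.05952+0.000j on G[0,3]
R4: Y=0.02387+0.000j on G[3,1]
R5: Y=0.0001890+0.000j on G[2,3]
I3: z[0]−=0.032, z[1]+=0.032
R6: Y=0.006098+0.000j on G[3,2]
L3: Y=0.000-0.05850j on G[2,1]
L4: Y=0.000-0.0006555j on G[1,3]
R7: Y=0.2841+0.000j on G[3,0]
C1: Y=0.000+0.08059j on G[2,0]
V1: row V2−V1=16.1, i_V1 at 2,1
V2: row V1−V3=1.4, i_V2 at 1,3
solve → V1=0.3324+0.8707j, V2=16.43+0.8707j, V3=-1.068+0.8707j
aux → i_V1=-0.8210+1.241j, i_V2=-0.5103+0.3073j

2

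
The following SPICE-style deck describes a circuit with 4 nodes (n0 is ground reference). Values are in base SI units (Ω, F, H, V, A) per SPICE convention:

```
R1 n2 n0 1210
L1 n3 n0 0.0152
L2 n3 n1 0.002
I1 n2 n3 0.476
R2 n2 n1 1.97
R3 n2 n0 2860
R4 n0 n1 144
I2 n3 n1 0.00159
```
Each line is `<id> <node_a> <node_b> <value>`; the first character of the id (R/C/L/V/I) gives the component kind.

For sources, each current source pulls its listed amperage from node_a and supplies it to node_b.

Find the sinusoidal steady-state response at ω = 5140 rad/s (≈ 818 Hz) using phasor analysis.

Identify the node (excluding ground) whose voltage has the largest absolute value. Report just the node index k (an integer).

2

Apply KCL at each of the 3 non-ground nodes and solve the resulting linear system.
Node n1: branches {L2, R2, R4, I2} → V_1 = -2.264-3.155j
Node n2: branches {R1, I1, R2, R3} → V_2 = -3.194-3.147j
Node n3: branches {L1, L2, I1, I2} → V_3 = -2.001+1.522j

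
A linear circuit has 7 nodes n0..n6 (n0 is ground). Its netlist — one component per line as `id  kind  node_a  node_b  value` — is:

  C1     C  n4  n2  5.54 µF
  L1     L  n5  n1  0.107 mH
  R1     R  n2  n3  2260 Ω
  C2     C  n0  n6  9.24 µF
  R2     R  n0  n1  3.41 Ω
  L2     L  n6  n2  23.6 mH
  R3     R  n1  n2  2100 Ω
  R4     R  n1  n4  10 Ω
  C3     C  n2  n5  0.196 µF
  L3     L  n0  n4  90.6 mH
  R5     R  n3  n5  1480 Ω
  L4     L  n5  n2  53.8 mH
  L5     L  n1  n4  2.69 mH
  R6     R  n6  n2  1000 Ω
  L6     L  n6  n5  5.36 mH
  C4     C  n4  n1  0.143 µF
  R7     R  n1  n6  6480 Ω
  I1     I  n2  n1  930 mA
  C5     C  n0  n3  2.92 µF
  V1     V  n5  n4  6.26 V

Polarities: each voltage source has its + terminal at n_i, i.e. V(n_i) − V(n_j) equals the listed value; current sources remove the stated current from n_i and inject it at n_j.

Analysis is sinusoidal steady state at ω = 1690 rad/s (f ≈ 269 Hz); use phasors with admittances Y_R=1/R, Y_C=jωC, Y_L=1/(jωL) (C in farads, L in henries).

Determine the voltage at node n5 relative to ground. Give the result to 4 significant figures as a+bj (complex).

MNA unknowns: 6 node voltages V₁..V_6 plus 1 source current (V1)
C1: Y=0.000+0.009363j on G[4,2]
L1: Y=0.000-5.530j on G[5,1]
R1: Y=0.0004425+0.000j on G[2,3]
C2: Y=0.000+0.01562j on G[0,6]
R2: Y=0.2933+0.000j on G[0,1]
L2: Y=0.000-0.02507j on G[6,2]
R3: Y=0.0004762+0.000j on G[1,2]
R4: Y=0.1000+0.000j on G[1,4]
C3: Y=0.000+0.0003312j on G[2,5]
L3: Y=0.000-0.006531j on G[0,4]
R5: Y=0.0006757+0.000j on G[3,5]
L4: Y=0.000-0.01100j on G[5,2]
L5: Y=0.000-0.2200j on G[1,4]
R6: Y=0.001000+0.000j on G[6,2]
L6: Y=0.000-0.1104j on G[6,5]
C4: Y=0.000+0.0002417j on G[4,1]
R7: Y=0.0001543+0.000j on G[1,6]
I1: z[2]−=0.93, z[1]+=0.93
C5: Y=0.000+0.004935j on G[0,3]
V1: row V5−V4=6.26, i_V1 at 5,4
solve → V1=-0.5099-0.07426j, V2=-0.7633-44.23j, V3=-3.815-0.7587j, V4=-6.532-0.1573j, V5=-0.2723-0.1573j, V6=-0.1319-9.402j
aux → i_V1=-1.034+1.304j

-0.2723-0.1573j V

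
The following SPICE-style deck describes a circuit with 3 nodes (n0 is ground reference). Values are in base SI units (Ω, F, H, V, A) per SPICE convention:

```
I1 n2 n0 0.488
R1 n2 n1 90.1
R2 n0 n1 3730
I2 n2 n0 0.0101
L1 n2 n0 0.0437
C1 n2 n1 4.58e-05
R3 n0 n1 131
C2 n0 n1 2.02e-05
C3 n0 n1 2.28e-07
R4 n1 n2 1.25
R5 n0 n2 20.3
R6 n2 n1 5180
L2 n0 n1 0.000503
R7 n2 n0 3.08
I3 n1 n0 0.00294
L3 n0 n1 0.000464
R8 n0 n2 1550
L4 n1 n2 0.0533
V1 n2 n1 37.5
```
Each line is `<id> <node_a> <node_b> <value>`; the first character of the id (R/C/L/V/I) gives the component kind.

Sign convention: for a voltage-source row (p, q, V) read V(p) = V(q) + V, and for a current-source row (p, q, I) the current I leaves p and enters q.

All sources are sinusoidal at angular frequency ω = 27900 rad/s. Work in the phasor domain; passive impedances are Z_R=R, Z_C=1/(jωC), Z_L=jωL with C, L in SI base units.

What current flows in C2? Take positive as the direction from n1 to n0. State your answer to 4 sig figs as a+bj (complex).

Apply KCL at each of the 2 non-ground nodes and solve the resulting linear system.
Node n1: branches {R1, R2, C1, R3, C2, C3, R4, R6, L2, I3, L3, L4, V1} → V_1 = -17.18+18.97j
Node n2: branches {I1, R1, I2, L1, C1, R4, R5, R6, R7, R8, L4, V1} → V_2 = 20.32+18.97j
Source currents: i(V1)=-38.55-54.98j

-10.69-9.680j A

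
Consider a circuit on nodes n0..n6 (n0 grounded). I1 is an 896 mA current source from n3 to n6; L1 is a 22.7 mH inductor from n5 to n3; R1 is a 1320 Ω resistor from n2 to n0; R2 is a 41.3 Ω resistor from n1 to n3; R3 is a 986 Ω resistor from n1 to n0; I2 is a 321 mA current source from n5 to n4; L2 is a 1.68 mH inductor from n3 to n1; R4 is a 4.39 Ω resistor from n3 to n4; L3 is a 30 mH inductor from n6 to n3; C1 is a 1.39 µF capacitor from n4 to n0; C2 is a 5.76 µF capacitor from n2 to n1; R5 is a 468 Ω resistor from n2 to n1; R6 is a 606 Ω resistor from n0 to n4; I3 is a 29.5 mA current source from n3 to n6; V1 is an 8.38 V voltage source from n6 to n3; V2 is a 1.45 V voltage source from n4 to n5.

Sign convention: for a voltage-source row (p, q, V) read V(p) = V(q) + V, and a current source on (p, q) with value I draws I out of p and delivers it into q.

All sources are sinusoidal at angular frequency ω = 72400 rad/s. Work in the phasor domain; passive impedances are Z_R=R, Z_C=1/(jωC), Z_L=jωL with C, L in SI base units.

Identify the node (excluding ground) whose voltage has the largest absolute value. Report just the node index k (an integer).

Element admittances at ω=72400 rad/s:
  I1: injects 0.896 A into n6 (from n3)
  Y(L1) = 0.000-0.0006085j S between n5,n3
  Y(R1) = 0.0007576+0.000j S between n2,n0
  Y(R2) = 0.02421+0.000j S between n1,n3
  Y(R3) = 0.001014+0.000j S between n1,n0
  I2: injects 0.321 A into n4 (from n5)
  Y(L2) = 0.000-0.008222j S between n3,n1
  Y(R4) = 0.2278+0.000j S between n3,n4
  Y(L3) = 0.000-0.0004604j S between n6,n3
  Y(C1) = 0.000+0.1006j S between n4,n0
  Y(C2) = 0.000+0.4170j S between n2,n1
  Y(R5) = 0.002137+0.000j S between n2,n1
  Y(R6) = 0.001650+0.000j S between n0,n4
  I3: injects 0.0295 A into n6 (from n3)
  V1: constraint V(n6)−V(n3) = 8.38
  V2: constraint V(n4)−V(n5) = 1.45
Assemble and solve the 8×8 MNA system:
  V(n1)=6.339e-06+0.003607j  V(n2)=-2.139e-07+0.003607j  V(n3)=-7.379e-05+0.003844j  V(n4)=-6.349e-05-9.789e-07j  V(n5)=-1.450-9.789e-07j  V(n6)=8.380+0.003844j
  i(V1)=0.9255+0.003858j  i(V2)=0.3210+0.0008823j

6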